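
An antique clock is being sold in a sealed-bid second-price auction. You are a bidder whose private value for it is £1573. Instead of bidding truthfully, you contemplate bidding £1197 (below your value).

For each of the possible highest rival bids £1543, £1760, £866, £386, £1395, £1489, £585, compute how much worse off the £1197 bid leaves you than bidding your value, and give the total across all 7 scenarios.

£292

The deviation costs you only when the competing bid falls strictly between £1197 and £1573; elsewhere both bids give the same outcome.
£1543: truthful payoff £30, deviation payoff £0 → loss £30.
£1760: outcomes coincide → loss £0.
£866: outcomes coincide → loss £0.
£386: outcomes coincide → loss £0.
£1395: truthful payoff £178, deviation payoff £0 → loss £178.
£1489: truthful payoff £84, deviation payoff £0 → loss £84.
£585: outcomes coincide → loss £0.
Total loss = £30 + £178 + £84 = £292.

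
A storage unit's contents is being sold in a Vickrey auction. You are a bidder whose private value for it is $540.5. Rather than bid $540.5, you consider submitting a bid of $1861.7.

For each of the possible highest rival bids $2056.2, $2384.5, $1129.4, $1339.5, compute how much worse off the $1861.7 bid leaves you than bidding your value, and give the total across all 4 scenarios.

$1387.9

The deviation costs you only when the competing bid falls strictly between $540.5 and $1861.7; elsewhere both bids give the same outcome.
$2056.2: outcomes coincide → loss $0.
$2384.5: outcomes coincide → loss $0.
$1129.4: truthful payoff $0, deviation payoff −$588.9 → loss $588.9.
$1339.5: truthful payoff $0, deviation payoff −$799 → loss $799.
Total loss = $588.9 + $799 = $1387.9.
Because the price is fixed by the runner-up's bid, deviating from your value can only change a good outcome into a bad one — never the reverse.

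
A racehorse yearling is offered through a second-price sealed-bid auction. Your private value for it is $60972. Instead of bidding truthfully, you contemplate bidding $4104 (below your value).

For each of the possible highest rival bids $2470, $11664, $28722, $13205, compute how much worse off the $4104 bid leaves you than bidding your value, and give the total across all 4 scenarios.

The deviation costs you only when the competing bid falls strictly between $4104 and $60972; elsewhere both bids give the same outcome.
$2470: outcomes coincide → loss $0.
$11664: truthful payoff $49308, deviation payoff $0 → loss $49308.
$28722: truthful payoff $32250, deviation payoff $0 → loss $32250.
$13205: truthful payoff $47767, deviation payoff $0 → loss $47767.
Total loss = $49308 + $32250 + $47767 = $129325.

$129325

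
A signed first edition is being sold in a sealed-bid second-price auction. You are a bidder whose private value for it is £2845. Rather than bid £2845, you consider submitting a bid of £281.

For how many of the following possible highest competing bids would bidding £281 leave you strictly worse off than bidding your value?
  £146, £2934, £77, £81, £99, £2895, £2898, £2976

0

The deviation hurts exactly when the highest competing bid lies strictly between £281 and £2845 — underbidding then forfeits a profitable win.
£146: below both → same outcome either way.
£2934: above both → same outcome either way.
£77: below both → same outcome either way.
£81: below both → same outcome either way.
£99: below both → same outcome either way.
£2895: above both → same outcome either way.
£2898: above both → same outcome either way.
£2976: above both → same outcome either way.
Count: 0.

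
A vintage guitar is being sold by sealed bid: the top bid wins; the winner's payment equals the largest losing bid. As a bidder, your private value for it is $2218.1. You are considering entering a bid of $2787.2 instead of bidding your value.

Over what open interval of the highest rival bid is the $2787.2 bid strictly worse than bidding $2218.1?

($2218.1, $2787.2)

If the competing bid is below $2218.1, both bids win at the same price — no difference.
If it is above $2787.2, both bids lose — no difference.
If it lies strictly between $2218.1 and $2787.2, bidding your value loses (payoff 0) while bidding $2787.2 wins at a price above your value (payoff negative).
So the deviation strictly hurts on the open interval ($2218.1, $2787.2).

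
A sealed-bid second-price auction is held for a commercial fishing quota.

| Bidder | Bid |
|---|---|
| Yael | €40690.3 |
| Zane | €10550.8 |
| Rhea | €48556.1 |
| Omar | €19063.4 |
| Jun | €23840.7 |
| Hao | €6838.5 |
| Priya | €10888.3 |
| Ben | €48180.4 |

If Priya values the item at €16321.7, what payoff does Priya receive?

Highest bid: Rhea at €48556.1, so Rhea wins.
Second-highest bid: Ben at €48180.4 — that is the price the winner pays.
Priya did not win, so Priya pays nothing and receives nothing: payoff €0.

€0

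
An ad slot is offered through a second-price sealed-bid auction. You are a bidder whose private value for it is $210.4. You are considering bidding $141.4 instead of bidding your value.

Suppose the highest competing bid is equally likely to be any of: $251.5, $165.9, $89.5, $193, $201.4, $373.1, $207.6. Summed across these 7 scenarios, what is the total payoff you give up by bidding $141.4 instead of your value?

The deviation costs you only when the competing bid falls strictly between $141.4 and $210.4; elsewhere both bids give the same outcome.
$251.5: outcomes coincide → loss $0.
$165.9: truthful payoff $44.5, deviation payoff $0 → loss $44.5.
$89.5: outcomes coincide → loss $0.
$193: truthful payoff $17.4, deviation payoff $0 → loss $17.4.
$201.4: truthful payoff $9, deviation payoff $0 → loss $9.
$373.1: outcomes coincide → loss $0.
$207.6: truthful payoff $2.8, deviation payoff $0 → loss $2.8.
Total loss = $44.5 + $17.4 + $9 + $2.8 = $73.7.

$73.7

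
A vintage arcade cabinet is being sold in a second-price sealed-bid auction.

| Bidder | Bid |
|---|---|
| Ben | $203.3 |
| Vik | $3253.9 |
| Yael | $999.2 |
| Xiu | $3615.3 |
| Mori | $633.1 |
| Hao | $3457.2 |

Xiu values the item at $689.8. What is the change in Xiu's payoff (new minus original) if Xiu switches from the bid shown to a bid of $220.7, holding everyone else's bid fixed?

$2767.4

The highest bid among the other bidders is $3457.2; Xiu's bid doesn't change that.
Original bid $3615.3: Xiu is highest, pays the top rival bid $3457.2; payoff $689.8 − $3457.2 = −$2767.4.
Alternative bid $220.7: Xiu is not highest (top rival bid is $3457.2); payoff $0.
Change in payoff = $0 − (−$2767.4) = $2767.4.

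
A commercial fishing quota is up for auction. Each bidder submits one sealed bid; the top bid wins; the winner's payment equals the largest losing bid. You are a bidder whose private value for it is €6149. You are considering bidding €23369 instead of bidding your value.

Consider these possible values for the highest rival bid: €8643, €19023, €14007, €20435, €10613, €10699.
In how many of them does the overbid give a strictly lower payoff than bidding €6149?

6

The deviation hurts exactly when the highest competing bid lies strictly between €6149 and €23369 — overbidding then wins at a price above your value.
€8643: inside the interval → strictly worse (loss €2494).
€19023: inside the interval → strictly worse (loss €12874).
€14007: inside the interval → strictly worse (loss €7858).
€20435: inside the interval → strictly worse (loss €14286).
€10613: inside the interval → strictly worse (loss €4464).
€10699: inside the interval → strictly worse (loss €4550).
Count: 6.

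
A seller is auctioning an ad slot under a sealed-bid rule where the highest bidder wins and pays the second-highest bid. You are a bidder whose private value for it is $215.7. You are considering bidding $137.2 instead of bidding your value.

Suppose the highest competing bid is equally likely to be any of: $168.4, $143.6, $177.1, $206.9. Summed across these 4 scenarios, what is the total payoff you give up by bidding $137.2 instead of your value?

The deviation costs you only when the competing bid falls strictly between $137.2 and $215.7; elsewhere both bids give the same outcome.
$168.4: truthful payoff $47.3, deviation payoff $0 → loss $47.3.
$143.6: truthful payoff $72.1, deviation payoff $0 → loss $72.1.
$177.1: truthful payoff $38.6, deviation payoff $0 → loss $38.6.
$206.9: truthful payoff $8.8, deviation payoff $0 → loss $8.8.
Total loss = $47.3 + $72.1 + $38.6 + $8.8 = $166.8.
Because the price is fixed by the runner-up's bid, deviating from your value can only change a good outcome into a bad one — never the reverse.

$166.8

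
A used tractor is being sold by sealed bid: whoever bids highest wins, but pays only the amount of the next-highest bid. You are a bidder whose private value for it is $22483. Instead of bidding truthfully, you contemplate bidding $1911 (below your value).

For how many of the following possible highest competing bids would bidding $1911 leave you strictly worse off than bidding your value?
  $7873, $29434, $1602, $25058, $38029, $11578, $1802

The deviation hurts exactly when the highest competing bid lies strictly between $1911 and $22483 — underbidding then forfeits a profitable win.
$7873: inside the interval → strictly worse (loss $14610).
$29434: above both → same outcome either way.
$1602: below both → same outcome either way.
$25058: above both → same outcome either way.
$38029: above both → same outcome either way.
$11578: inside the interval → strictly worse (loss $10905).
$1802: below both → same outcome either way.
Count: 2.

2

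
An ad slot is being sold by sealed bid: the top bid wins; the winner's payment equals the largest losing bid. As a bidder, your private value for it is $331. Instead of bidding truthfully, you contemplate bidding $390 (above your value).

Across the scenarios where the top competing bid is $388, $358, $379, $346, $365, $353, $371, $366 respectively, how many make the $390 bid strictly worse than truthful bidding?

The deviation hurts exactly when the highest competing bid lies strictly between $331 and $390 — overbidding then wins at a price above your value.
$388: inside the interval → strictly worse (loss $57).
$358: inside the interval → strictly worse (loss $27).
$379: inside the interval → strictly worse (loss $48).
$346: inside the interval → strictly worse (loss $15).
$365: inside the interval → strictly worse (loss $34).
$353: inside the interval → strictly worse (loss $22).
$371: inside the interval → strictly worse (loss $40).
$366: inside the interval → strictly worse (loss $35).
Count: 8.

8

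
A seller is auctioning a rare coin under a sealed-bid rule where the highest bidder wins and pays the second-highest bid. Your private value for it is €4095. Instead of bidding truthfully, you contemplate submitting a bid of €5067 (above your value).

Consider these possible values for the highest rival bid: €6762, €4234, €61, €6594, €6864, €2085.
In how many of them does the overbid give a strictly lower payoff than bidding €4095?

The deviation hurts exactly when the highest competing bid lies strictly between €4095 and €5067 — overbidding then wins at a price above your value.
€6762: above both → same outcome either way.
€4234: inside the interval → strictly worse (loss €139).
€61: below both → same outcome either way.
€6594: above both → same outcome either way.
€6864: above both → same outcome either way.
€2085: below both → same outcome either way.
Count: 1.

1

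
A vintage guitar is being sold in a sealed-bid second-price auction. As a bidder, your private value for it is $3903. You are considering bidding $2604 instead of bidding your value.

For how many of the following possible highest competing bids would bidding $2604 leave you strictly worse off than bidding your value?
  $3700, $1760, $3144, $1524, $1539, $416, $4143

The deviation hurts exactly when the highest competing bid lies strictly between $2604 and $3903 — underbidding then forfeits a profitable win.
$3700: inside the interval → strictly worse (loss $203).
$1760: below both → same outcome either way.
$3144: inside the interval → strictly worse (loss $759).
$1524: below both → same outcome either way.
$1539: below both → same outcome either way.
$416: below both → same outcome either way.
$4143: above both → same outcome either way.
Count: 2.

2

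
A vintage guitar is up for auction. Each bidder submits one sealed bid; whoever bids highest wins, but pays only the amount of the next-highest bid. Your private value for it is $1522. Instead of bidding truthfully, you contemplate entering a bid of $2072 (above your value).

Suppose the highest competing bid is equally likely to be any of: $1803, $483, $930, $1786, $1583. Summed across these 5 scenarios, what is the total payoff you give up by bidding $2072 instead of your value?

The deviation costs you only when the competing bid falls strictly between $1522 and $2072; elsewhere both bids give the same outcome.
$1803: truthful payoff $0, deviation payoff −$281 → loss $281.
$483: outcomes coincide → loss $0.
$930: outcomes coincide → loss $0.
$1786: truthful payoff $0, deviation payoff −$264 → loss $264.
$1583: truthful payoff $0, deviation payoff −$61 → loss $61.
Total loss = $281 + $264 + $61 = $606.

$606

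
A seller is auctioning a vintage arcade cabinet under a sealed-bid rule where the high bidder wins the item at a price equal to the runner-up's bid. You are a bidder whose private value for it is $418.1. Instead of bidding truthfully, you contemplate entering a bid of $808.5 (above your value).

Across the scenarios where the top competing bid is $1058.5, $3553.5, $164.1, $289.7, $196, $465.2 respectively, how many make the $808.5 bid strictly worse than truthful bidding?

The deviation hurts exactly when the highest competing bid lies strictly between $418.1 and $808.5 — overbidding then wins at a price above your value.
$1058.5: above both → same outcome either way.
$3553.5: above both → same outcome either way.
$164.1: below both → same outcome either way.
$289.7: below both → same outcome either way.
$196: below both → same outcome either way.
$465.2: inside the interval → strictly worse (loss $47.1).
Count: 1.

1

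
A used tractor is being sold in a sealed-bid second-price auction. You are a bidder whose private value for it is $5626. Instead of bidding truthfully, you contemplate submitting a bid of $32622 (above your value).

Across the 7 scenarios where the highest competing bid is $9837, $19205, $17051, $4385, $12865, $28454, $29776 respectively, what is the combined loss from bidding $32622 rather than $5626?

$83432

The deviation costs you only when the competing bid falls strictly between $5626 and $32622; elsewhere both bids give the same outcome.
$9837: truthful payoff $0, deviation payoff −$4211 → loss $4211.
$19205: truthful payoff $0, deviation payoff −$13579 → loss $13579.
$17051: truthful payoff $0, deviation payoff −$11425 → loss $11425.
$4385: outcomes coincide → loss $0.
$12865: truthful payoff $0, deviation payoff −$7239 → loss $7239.
$28454: truthful payoff $0, deviation payoff −$22828 → loss $22828.
$29776: truthful payoff $0, deviation payoff −$24150 → loss $24150.
Total loss = $4211 + $13579 + $11425 + $7239 + $22828 + $24150 = $83432.
Because the price is fixed by the runner-up's bid, deviating from your value can only change a good outcome into a bad one — never the reverse.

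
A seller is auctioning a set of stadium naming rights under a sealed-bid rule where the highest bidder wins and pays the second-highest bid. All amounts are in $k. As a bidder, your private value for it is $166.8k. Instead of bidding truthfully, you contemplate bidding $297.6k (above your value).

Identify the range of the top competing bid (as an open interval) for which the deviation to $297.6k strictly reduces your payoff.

($166.8k, $297.6k)

If the competing bid is below $166.8k, both bids win at the same price — no difference.
If it is above $297.6k, both bids lose — no difference.
If it lies strictly between $166.8k and $297.6k, bidding your value loses (payoff 0) while bidding $297.6k wins at a price above your value (payoff negative).
So the deviation strictly hurts on the open interval ($166.8k, $297.6k).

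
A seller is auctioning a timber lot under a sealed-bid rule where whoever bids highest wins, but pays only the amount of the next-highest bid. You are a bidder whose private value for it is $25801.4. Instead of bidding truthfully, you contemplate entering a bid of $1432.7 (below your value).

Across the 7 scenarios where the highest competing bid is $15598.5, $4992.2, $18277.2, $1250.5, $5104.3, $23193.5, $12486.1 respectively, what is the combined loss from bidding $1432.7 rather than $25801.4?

$75156.6

The deviation costs you only when the competing bid falls strictly between $1432.7 and $25801.4; elsewhere both bids give the same outcome.
$15598.5: truthful payoff $10202.9, deviation payoff $0 → loss $10202.9.
$4992.2: truthful payoff $20809.2, deviation payoff $0 → loss $20809.2.
$18277.2: truthful payoff $7524.2, deviation payoff $0 → loss $7524.2.
$1250.5: outcomes coincide → loss $0.
$5104.3: truthful payoff $20697.1, deviation payoff $0 → loss $20697.1.
$23193.5: truthful payoff $2607.9, deviation payoff $0 → loss $2607.9.
$12486.1: truthful payoff $13315.3, deviation payoff $0 → loss $13315.3.
Total loss = $10202.9 + $20809.2 + $7524.2 + $20697.1 + $2607.9 + $13315.3 = $75156.6.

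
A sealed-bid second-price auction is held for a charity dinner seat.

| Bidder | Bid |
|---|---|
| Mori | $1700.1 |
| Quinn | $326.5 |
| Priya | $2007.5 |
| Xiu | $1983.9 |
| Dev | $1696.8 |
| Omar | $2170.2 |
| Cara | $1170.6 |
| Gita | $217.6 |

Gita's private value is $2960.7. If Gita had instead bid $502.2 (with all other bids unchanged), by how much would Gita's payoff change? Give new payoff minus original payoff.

The highest bid among the other bidders is $2170.2; Gita's bid doesn't change that.
Original bid $217.6: Gita is not highest (top rival bid is $2170.2); payoff $0.
Alternative bid $502.2: Gita is not highest (top rival bid is $2170.2); payoff $0.
Change in payoff = $0 − ($0) = $0.

$0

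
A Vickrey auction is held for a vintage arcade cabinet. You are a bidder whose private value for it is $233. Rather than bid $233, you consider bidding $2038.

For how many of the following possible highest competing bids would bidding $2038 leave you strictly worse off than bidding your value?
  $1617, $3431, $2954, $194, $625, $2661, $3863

The deviation hurts exactly when the highest competing bid lies strictly between $233 and $2038 — overbidding then wins at a price above your value.
$1617: inside the interval → strictly worse (loss $1384).
$3431: above both → same outcome either way.
$2954: above both → same outcome either way.
$194: below both → same outcome either way.
$625: inside the interval → strictly worse (loss $392).
$2661: above both → same outcome either way.
$3863: above both → same outcome either way.
Count: 2.

2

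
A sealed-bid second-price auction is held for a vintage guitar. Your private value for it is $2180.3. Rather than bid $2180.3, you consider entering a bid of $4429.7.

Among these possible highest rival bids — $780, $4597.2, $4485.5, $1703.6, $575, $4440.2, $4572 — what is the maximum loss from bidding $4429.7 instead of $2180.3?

$780: same outcome either way → loss $0.
$4597.2: same outcome either way → loss $0.
$4485.5: same outcome either way → loss $0.
$1703.6: same outcome either way → loss $0.
$575: same outcome either way → loss $0.
$4440.2: same outcome either way → loss $0.
$4572: same outcome either way → loss $0.
Maximum loss: $0.

$0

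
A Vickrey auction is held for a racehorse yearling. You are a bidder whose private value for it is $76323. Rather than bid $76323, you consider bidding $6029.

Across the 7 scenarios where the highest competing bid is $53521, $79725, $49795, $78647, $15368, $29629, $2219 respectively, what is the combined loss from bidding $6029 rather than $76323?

The deviation costs you only when the competing bid falls strictly between $6029 and $76323; elsewhere both bids give the same outcome.
$53521: truthful payoff $22802, deviation payoff $0 → loss $22802.
$79725: outcomes coincide → loss $0.
$49795: truthful payoff $26528, deviation payoff $0 → loss $26528.
$78647: outcomes coincide → loss $0.
$15368: truthful payoff $60955, deviation payoff $0 → loss $60955.
$29629: truthful payoff $46694, deviation payoff $0 → loss $46694.
$2219: outcomes coincide → loss $0.
Total loss = $22802 + $26528 + $60955 + $46694 = $156979.

$156979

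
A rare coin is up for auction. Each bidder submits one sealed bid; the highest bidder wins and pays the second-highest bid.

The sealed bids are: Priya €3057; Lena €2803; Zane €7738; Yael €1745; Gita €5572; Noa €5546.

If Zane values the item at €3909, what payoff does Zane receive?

Highest bid: Zane at €7738, so Zane wins.
Second-highest bid: Gita at €5572 — that is the price the winner pays.
Zane's payoff = value − price = €3909 − €5572 = −€1663.

−€1663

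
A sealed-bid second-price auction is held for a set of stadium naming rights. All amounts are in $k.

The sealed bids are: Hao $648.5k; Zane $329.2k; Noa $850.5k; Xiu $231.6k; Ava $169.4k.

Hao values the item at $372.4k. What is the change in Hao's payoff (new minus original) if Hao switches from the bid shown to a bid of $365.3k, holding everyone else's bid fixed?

The highest bid among the other bidders is $850.5k; Hao's bid doesn't change that.
Original bid $648.5k: Hao is not highest (top rival bid is $850.5k); payoff $0k.
Alternative bid $365.3k: Hao is not highest (top rival bid is $850.5k); payoff $0k.
Change in payoff = $0k − ($0k) = $0k.

$0k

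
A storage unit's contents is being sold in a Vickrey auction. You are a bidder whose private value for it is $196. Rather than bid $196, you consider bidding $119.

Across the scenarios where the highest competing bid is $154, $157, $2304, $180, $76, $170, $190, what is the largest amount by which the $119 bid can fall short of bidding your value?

$42

$154: truthful gives $42, deviation gives $0 → loss $42.
$157: truthful gives $39, deviation gives $0 → loss $39.
$2304: same outcome either way → loss $0.
$180: truthful gives $16, deviation gives $0 → loss $16.
$76: same outcome either way → loss $0.
$170: truthful gives $26, deviation gives $0 → loss $26.
$190: truthful gives $6, deviation gives $0 → loss $6.
Maximum loss: $42.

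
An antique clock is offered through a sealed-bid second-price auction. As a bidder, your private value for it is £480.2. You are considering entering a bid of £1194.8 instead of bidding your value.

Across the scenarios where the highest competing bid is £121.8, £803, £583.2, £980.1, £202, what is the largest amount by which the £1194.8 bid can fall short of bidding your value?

£121.8: same outcome either way → loss £0.
£803: truthful gives £0, deviation gives −£322.8 → loss £322.8.
£583.2: truthful gives £0, deviation gives −£103 → loss £103.
£980.1: truthful gives £0, deviation gives −£499.9 → loss £499.9.
£202: same outcome either way → loss £0.
Maximum loss: £499.9.

£499.9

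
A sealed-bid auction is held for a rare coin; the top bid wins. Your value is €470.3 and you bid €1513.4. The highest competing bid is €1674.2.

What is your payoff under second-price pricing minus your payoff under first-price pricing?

€0

Your bid €1513.4 is below €1674.2, so you lose under either rule.
Payoff is €0 in both cases; difference = €0.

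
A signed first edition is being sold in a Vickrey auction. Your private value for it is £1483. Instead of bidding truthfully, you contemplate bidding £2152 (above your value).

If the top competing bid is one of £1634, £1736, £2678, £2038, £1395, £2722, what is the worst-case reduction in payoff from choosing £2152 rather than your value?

£555

£1634: truthful gives £0, deviation gives −£151 → loss £151.
£1736: truthful gives £0, deviation gives −£253 → loss £253.
£2678: same outcome either way → loss £0.
£2038: truthful gives £0, deviation gives −£555 → loss £555.
£1395: same outcome either way → loss £0.
£2722: same outcome either way → loss £0.
Maximum loss: £555.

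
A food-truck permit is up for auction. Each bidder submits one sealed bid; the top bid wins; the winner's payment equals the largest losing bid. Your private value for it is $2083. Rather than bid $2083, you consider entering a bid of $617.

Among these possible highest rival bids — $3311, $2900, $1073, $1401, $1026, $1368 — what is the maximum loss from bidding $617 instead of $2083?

$1057

$3311: same outcome either way → loss $0.
$2900: same outcome either way → loss $0.
$1073: truthful gives $1010, deviation gives $0 → loss $1010.
$1401: truthful gives $682, deviation gives $0 → loss $682.
$1026: truthful gives $1057, deviation gives $0 → loss $1057.
$1368: truthful gives $715, deviation gives $0 → loss $715.
Maximum loss: $1057.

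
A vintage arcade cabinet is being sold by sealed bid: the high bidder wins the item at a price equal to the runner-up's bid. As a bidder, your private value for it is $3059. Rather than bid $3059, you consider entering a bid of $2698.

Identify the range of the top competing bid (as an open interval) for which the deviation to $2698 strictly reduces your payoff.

If the competing bid is below $2698, both bids win at the same price — no difference.
If it is above $3059, both bids lose — no difference.
If it lies strictly between $2698 and $3059, bidding your value wins at a price below your value (positive payoff) while bidding $2698 loses (payoff 0).
So the deviation strictly hurts on the open interval ($2698, $3059).
Truthful bidding weakly dominates here: raising your bid can only win items priced above your value, and lowering it can only forfeit items priced below.

($2698, $3059)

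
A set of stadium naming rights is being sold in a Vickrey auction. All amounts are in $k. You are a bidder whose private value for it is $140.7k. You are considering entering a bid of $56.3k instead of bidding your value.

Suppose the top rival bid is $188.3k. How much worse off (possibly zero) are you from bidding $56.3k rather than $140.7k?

Bidding your value $140.7k: you lose (since $140.7k < $188.3k). Payoff $0k.
Bidding $56.3k: you lose. Payoff $0k.
Difference = $0k − $0k = $0k; both bids lead to the same outcome because the competing bid is above both your value and your alternative bid.

$0k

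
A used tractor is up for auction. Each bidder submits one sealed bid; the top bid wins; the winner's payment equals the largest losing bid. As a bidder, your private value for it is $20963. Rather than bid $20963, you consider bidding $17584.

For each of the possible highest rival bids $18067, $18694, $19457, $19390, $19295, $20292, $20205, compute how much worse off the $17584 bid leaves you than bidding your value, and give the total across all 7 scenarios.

The deviation costs you only when the competing bid falls strictly between $17584 and $20963; elsewhere both bids give the same outcome.
$18067: truthful payoff $2896, deviation payoff $0 → loss $2896.
$18694: truthful payoff $2269, deviation payoff $0 → loss $2269.
$19457: truthful payoff $1506, deviation payoff $0 → loss $1506.
$19390: truthful payoff $1573, deviation payoff $0 → loss $1573.
$19295: truthful payoff $1668, deviation payoff $0 → loss $1668.
$20292: truthful payoff $671, deviation payoff $0 → loss $671.
$20205: truthful payoff $758, deviation payoff $0 → loss $758.
Total loss = $2896 + $2269 + $1506 + $1573 + $1668 + $671 + $758 = $11341.
In a second-price auction your bid sets only whether you win, not what you pay, so bidding your true value is weakly dominant.

$11341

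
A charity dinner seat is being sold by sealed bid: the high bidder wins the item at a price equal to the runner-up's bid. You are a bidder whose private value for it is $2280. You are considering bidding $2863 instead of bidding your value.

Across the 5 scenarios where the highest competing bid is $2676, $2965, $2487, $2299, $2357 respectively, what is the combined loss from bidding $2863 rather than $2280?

$699

The deviation costs you only when the competing bid falls strictly between $2280 and $2863; elsewhere both bids give the same outcome.
$2676: truthful payoff $0, deviation payoff −$396 → loss $396.
$2965: outcomes coincide → loss $0.
$2487: truthful payoff $0, deviation payoff −$207 → loss $207.
$2299: truthful payoff $0, deviation payoff −$19 → loss $19.
$2357: truthful payoff $0, deviation payoff −$77 → loss $77.
Total loss = $396 + $207 + $19 + $77 = $699.
In a second-price auction your bid sets only whether you win, not what you pay, so bidding your true value is weakly dominant.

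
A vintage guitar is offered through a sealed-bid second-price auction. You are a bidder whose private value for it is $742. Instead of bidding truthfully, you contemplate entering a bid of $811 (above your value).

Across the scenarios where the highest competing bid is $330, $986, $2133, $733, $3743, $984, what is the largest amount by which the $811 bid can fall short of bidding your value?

$0

$330: same outcome either way → loss $0.
$986: same outcome either way → loss $0.
$2133: same outcome either way → loss $0.
$733: same outcome either way → loss $0.
$3743: same outcome either way → loss $0.
$984: same outcome either way → loss $0.
Maximum loss: $0.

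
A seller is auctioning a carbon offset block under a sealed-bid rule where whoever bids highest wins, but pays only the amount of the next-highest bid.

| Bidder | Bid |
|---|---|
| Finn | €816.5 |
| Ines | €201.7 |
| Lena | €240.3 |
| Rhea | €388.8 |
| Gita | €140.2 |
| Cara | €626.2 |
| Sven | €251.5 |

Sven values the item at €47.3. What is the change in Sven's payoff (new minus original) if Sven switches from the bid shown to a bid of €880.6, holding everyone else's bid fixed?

−€769.2

The highest bid among the other bidders is €816.5; Sven's bid doesn't change that.
Original bid €251.5: Sven is not highest (top rival bid is €816.5); payoff €0.
Alternative bid €880.6: Sven is highest, pays the top rival bid €816.5; payoff €47.3 − €816.5 = −€769.2.
Change in payoff = −€769.2 − (€0) = −€769.2.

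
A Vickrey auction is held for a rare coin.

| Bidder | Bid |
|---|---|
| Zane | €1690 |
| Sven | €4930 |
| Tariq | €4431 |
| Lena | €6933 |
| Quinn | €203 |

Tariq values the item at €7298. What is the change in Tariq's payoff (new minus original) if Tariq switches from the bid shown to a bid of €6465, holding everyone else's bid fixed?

€0

The highest bid among the other bidders is €6933; Tariq's bid doesn't change that.
Original bid €4431: Tariq is not highest (top rival bid is €6933); payoff €0.
Alternative bid €6465: Tariq is not highest (top rival bid is €6933); payoff €0.
Change in payoff = €0 − (€0) = €0.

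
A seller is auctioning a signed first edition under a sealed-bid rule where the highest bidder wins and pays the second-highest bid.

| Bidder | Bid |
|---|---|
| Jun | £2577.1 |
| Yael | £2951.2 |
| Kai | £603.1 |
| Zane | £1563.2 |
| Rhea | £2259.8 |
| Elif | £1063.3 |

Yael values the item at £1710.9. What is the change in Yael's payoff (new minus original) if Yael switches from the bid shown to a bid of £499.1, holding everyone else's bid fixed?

The highest bid among the other bidders is £2577.1; Yael's bid doesn't change that.
Original bid £2951.2: Yael is highest, pays the top rival bid £2577.1; payoff £1710.9 − £2577.1 = −£866.2.
Alternative bid £499.1: Yael is not highest (top rival bid is £2577.1); payoff £0.
Change in payoff = £0 − (−£866.2) = £866.2.

£866.2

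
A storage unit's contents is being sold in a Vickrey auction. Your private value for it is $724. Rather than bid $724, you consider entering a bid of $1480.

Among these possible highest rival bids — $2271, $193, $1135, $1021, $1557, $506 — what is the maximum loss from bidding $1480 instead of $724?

$2271: same outcome either way → loss $0.
$193: same outcome either way → loss $0.
$1135: truthful gives $0, deviation gives −$411 → loss $411.
$1021: truthful gives $0, deviation gives −$297 → loss $297.
$1557: same outcome either way → loss $0.
$506: same outcome either way → loss $0.
Maximum loss: $411.

$411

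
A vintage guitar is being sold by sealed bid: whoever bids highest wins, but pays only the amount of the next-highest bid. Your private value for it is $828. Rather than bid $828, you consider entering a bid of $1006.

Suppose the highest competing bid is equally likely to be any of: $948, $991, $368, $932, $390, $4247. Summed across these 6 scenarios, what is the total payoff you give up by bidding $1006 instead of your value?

$387

The deviation costs you only when the competing bid falls strictly between $828 and $1006; elsewhere both bids give the same outcome.
$948: truthful payoff $0, deviation payoff −$120 → loss $120.
$991: truthful payoff $0, deviation payoff −$163 → loss $163.
$368: outcomes coincide → loss $0.
$932: truthful payoff $0, deviation payoff −$104 → loss $104.
$390: outcomes coincide → loss $0.
$4247: outcomes coincide → loss $0.
Total loss = $120 + $163 + $104 = $387.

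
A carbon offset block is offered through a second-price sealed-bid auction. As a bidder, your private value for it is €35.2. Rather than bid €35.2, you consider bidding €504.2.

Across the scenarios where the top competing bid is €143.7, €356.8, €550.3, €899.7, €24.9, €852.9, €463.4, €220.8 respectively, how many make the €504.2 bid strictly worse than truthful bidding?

The deviation hurts exactly when the highest competing bid lies strictly between €35.2 and €504.2 — overbidding then wins at a price above your value.
€143.7: inside the interval → strictly worse (loss €108.5).
€356.8: inside the interval → strictly worse (loss €321.6).
€550.3: above both → same outcome either way.
€899.7: above both → same outcome either way.
€24.9: below both → same outcome either way.
€852.9: above both → same outcome either way.
€463.4: inside the interval → strictly worse (loss €428.2).
€220.8: inside the interval → strictly worse (loss €185.6).
Count: 4.

4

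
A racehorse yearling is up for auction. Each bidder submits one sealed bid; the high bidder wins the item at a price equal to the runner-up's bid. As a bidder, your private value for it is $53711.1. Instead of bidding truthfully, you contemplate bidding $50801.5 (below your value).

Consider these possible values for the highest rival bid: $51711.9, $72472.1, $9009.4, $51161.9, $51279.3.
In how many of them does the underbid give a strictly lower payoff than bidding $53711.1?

3

The deviation hurts exactly when the highest competing bid lies strictly between $50801.5 and $53711.1 — underbidding then forfeits a profitable win.
$51711.9: inside the interval → strictly worse (loss $1999.2).
$72472.1: above both → same outcome either way.
$9009.4: below both → same outcome either way.
$51161.9: inside the interval → strictly worse (loss $2549.2).
$51279.3: inside the interval → strictly worse (loss $2431.8).
Count: 3.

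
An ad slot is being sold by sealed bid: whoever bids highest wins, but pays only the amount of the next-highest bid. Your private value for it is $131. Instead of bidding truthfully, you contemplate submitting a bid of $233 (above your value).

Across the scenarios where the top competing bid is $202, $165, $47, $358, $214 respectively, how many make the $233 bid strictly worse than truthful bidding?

The deviation hurts exactly when the highest competing bid lies strictly between $131 and $233 — overbidding then wins at a price above your value.
$202: inside the interval → strictly worse (loss $71).
$165: inside the interval → strictly worse (loss $34).
$47: below both → same outcome either way.
$358: above both → same outcome either way.
$214: inside the interval → strictly worse (loss $83).
Count: 3.

3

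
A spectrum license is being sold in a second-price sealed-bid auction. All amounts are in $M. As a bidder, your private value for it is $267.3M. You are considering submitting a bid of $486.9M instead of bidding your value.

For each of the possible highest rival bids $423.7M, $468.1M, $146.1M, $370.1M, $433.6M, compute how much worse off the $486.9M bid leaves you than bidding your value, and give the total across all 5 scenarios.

The deviation costs you only when the competing bid falls strictly between $267.3M and $486.9M; elsewhere both bids give the same outcome.
$423.7M: truthful payoff $0M, deviation payoff −$156.4M → loss $156.4M.
$468.1M: truthful payoff $0M, deviation payoff −$200.8M → loss $200.8M.
$146.1M: outcomes coincide → loss $0M.
$370.1M: truthful payoff $0M, deviation payoff −$102.8M → loss $102.8M.
$433.6M: truthful payoff $0M, deviation payoff −$166.3M → loss $166.3M.
Total loss = $156.4M + $200.8M + $102.8M + $166.3M = $626.3M.
In a second-price auction your bid sets only whether you win, not what you pay, so bidding your true value is weakly dominant.

$626.3M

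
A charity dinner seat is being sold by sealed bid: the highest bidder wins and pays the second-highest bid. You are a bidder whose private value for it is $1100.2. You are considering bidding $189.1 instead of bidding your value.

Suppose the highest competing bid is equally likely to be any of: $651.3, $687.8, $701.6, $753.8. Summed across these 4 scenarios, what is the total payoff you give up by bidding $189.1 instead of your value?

The deviation costs you only when the competing bid falls strictly between $189.1 and $1100.2; elsewhere both bids give the same outcome.
$651.3: truthful payoff $448.9, deviation payoff $0 → loss $448.9.
$687.8: truthful payoff $412.4, deviation payoff $0 → loss $412.4.
$701.6: truthful payoff $398.6, deviation payoff $0 → loss $398.6.
$753.8: truthful payoff $346.4, deviation payoff $0 → loss $346.4.
Total loss = $448.9 + $412.4 + $398.6 + $346.4 = $1606.3.

$1606.3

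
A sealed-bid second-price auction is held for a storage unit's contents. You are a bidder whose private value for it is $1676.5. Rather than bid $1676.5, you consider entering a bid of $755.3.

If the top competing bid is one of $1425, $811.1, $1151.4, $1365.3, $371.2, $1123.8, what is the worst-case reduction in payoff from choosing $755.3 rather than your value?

$865.4

$1425: truthful gives $251.5, deviation gives $0 → loss $251.5.
$811.1: truthful gives $865.4, deviation gives $0 → loss $865.4.
$1151.4: truthful gives $525.1, deviation gives $0 → loss $525.1.
$1365.3: truthful gives $311.2, deviation gives $0 → loss $311.2.
$371.2: same outcome either way → loss $0.
$1123.8: truthful gives $552.7, deviation gives $0 → loss $552.7.
Maximum loss: $865.4.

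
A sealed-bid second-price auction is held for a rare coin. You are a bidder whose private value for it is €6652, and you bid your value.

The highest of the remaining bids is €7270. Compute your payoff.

Your bid €6652 is below the highest competing bid €7270, so you lose.
A losing bidder pays nothing and receives nothing: payoff = €0.

€0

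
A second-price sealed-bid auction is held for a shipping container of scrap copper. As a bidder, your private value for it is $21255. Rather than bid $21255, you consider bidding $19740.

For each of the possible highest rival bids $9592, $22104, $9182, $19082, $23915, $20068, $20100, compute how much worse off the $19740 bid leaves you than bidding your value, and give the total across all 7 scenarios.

The deviation costs you only when the competing bid falls strictly between $19740 and $21255; elsewhere both bids give the same outcome.
$9592: outcomes coincide → loss $0.
$22104: outcomes coincide → loss $0.
$9182: outcomes coincide → loss $0.
$19082: outcomes coincide → loss $0.
$23915: outcomes coincide → loss $0.
$20068: truthful payoff $1187, deviation payoff $0 → loss $1187.
$20100: truthful payoff $1155, deviation payoff $0 → loss $1155.
Total loss = $1187 + $1155 = $2342.

$2342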